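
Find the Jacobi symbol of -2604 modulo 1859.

(-2604/1859)
  = (1114/1859)    [-2604 ≡ 1114 mod 1859]
  = -(557/1859)    [1859 ≡ 3 mod 8 ⇒ (2/1859) = -1]
  = -(1859/557)    [QR: 557 ≡ 1 mod 4, sign kept]
  = -(188/557)    [1859 ≡ 188 mod 557]
  = -(47/557)    [557 ≡ 5 mod 8 ⇒ (2/557)^2 = +1]
  = -(557/47)    [QR: 557 ≡ 1 mod 4, sign kept]
  = -(40/47)    [557 ≡ 40 mod 47]
  = -(5/47)    [47 ≡ 7 mod 8 ⇒ (2/47)^3 = +1]
  = -(47/5)    [QR: 5 ≡ 1 mod 4, sign kept]
  = -(2/5)    [47 ≡ 2 mod 5]
  = (1/5)    [5 ≡ 5 mod 8 ⇒ (2/5) = -1]
  = 1    [(1/5) = 1]

1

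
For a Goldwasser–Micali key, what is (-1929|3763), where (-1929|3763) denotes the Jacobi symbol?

1

Pull out -1: (-1929|3763) = (-1|3763)·(1929|3763). Since 3763 ≡ 3 (mod 4), (-1|3763) = -1. Now have -(1929|3763).
1929 ≡ 1 (mod 4), so quadratic reciprocity gives (1929|3763) = (3763|1929). Reduce: 3763 ≡ 1834 (mod 1929). Now have -(1834|1929).
Factor out 2: 1834 = 2·917. Since 1929 ≡ 1 (mod 8), (2|1929) = +1. Now have -(917|1929).
917 ≡ 1 (mod 4), so quadratic reciprocity gives (917|1929) = (1929|917). Reduce: 1929 ≡ 95 (mod 917). Now have -(95|917).
917 ≡ 1 (mod 4), so quadratic reciprocity gives (95|917) = (917|95). Reduce: 917 ≡ 62 (mod 95). Now have -(62|95).
Factor out 2: 62 = 2·31. Since 95 ≡ 7 (mod 8), (2|95) = +1. Now have -(31|95).
Both 31 ≡ 3 and 95 ≡ 3 (mod 4), so reciprocity gives (31|95) = -(95|31). Reduce: 95 ≡ 2 (mod 31). Now have (2|31).
Factor out 2: 2 = 2. Since 31 ≡ 7 (mod 8), (2|31) = +1. Now have (1|31).
(1|31) = 1. Collecting the sign factors: 1.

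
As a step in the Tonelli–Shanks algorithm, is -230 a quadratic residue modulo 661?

(-230/661)
  = (230/661)    [661 ≡ 1 mod 4 ⇒ (-1/661) = +1]
  = -(115/661)    [661 ≡ 5 mod 8 ⇒ (2/661) = -1]
  = -(661/115)    [QR: 661 ≡ 1 mod 4, sign kept]
  = -(86/115)    [661 ≡ 86 mod 115]
  = (43/115)    [115 ≡ 3 mod 8 ⇒ (2/115) = -1]
  = -(115/43)    [QR: both ≡ 3 mod 4, sign flips]
  = -(29/43)    [115 ≡ 29 mod 43]
  = -(43/29)    [QR: 29 ≡ 1 mod 4, sign kept]
  = -(14/29)    [43 ≡ 14 mod 29]
  = (7/29)    [29 ≡ 5 mod 8 ⇒ (2/29) = -1]
  = (29/7)    [QR: 29 ≡ 1 mod 4, sign kept]
  = (1/7)    [29 ≡ 1 mod 7]
  = 1    [(1/7) = 1]
(-230/661) = 1, and 661 is prime, so -230 is a quadratic residue mod 661.

yes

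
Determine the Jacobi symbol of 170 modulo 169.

(170|169)
  = (1|169)    [170 ≡ 1 mod 169]
  = 1    [(1|169) = 1]

1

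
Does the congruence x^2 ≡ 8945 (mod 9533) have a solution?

8945 ≡ 1 (mod 4), so quadratic reciprocity gives (8945/9533) = (9533/8945). Reduce: 9533 ≡ 588 (mod 8945). Now have (588/8945).
Factor out 2: 588 = 2^2·147. Since 8945 ≡ 1 (mod 8), (2/8945) = +1, and (2/8945)^2 = +1. Now have (147/8945).
8945 ≡ 1 (mod 4), so quadratic reciprocity gives (147/8945) = (8945/147). Reduce: 8945 ≡ 125 (mod 147). Now have (125/147).
125 ≡ 1 (mod 4), so quadratic reciprocity gives (125/147) = (147/125). Reduce: 147 ≡ 22 (mod 125). Now have (22/125).
Factor out 2: 22 = 2·11. Since 125 ≡ 5 (mod 8), (2/125) = -1. Now have -(11/125).
125 ≡ 1 (mod 4), so quadratic reciprocity gives (11/125) = (125/11). Reduce: 125 ≡ 4 (mod 11). Now have -(4/11).
Factor out 2: 4 = 2^2. Since 11 ≡ 3 (mod 8), (2/11) = -1, and (2/11)^2 = +1. Now have -(1/11).
(1/11) = 1. Collecting the sign factors: -1.
The Legendre symbol is -1, so x^2 ≡ 8945 (mod 9533) has no solution.

no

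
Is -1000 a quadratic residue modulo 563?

(-1000/563)
  = (126/563)    [-1000 ≡ 126 mod 563]
  = -(63/563)    [563 ≡ 3 mod 8 ⇒ (2/563) = -1]
  = (563/63)    [QR: both ≡ 3 mod 4, sign flips]
  = (59/63)    [563 ≡ 59 mod 63]
  = -(63/59)    [QR: both ≡ 3 mod 4, sign flips]
  = -(4/59)    [63 ≡ 4 mod 59]
  = -(1/59)    [59 ≡ 3 mod 8 ⇒ (2/59)^2 = +1]
  = -1    [(1/59) = 1]
(-1000/563) = -1, and 563 is prime, so -1000 is not a quadratic residue mod 563.

no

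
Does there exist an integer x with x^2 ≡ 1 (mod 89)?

yes

(1|89)
  = 1    [(1|89) = 1]
(1|89) = 1, and 89 is prime, so 1 is a quadratic residue mod 89.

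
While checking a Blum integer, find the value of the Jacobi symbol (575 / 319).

Reduce the numerator: 575 ≡ 256 (mod 319), so (575 / 319) = (256 / 319).
Factor out 2: 256 = 2^8. Since 319 ≡ 7 (mod 8), (2 / 319) = +1, and (2 / 319)^8 = +1. Now have (1 / 319).
(1 / 319) = 1. Collecting the sign factors: 1.

1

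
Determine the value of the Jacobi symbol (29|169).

(29|169)
  = (169|29)    [QR: 29 ≡ 1 mod 4, sign kept]
  = (24|29)    [169 ≡ 24 mod 29]
  = -(3|29)    [29 ≡ 5 mod 8 ⇒ (2|29)^3 = -1]
  = -(29|3)    [QR: 29 ≡ 1 mod 4, sign kept]
  = -(2|3)    [29 ≡ 2 mod 3]
  = (1|3)    [3 ≡ 3 mod 8 ⇒ (2|3) = -1]
  = 1    [(1|3) = 1]

1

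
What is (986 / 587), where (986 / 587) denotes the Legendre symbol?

-1

Reduce the numerator: 986 ≡ 399 (mod 587), so (986 / 587) = (399 / 587).
Both 399 ≡ 3 and 587 ≡ 3 (mod 4), so reciprocity gives (399 / 587) = -(587 / 399). Reduce: 587 ≡ 188 (mod 399). Now have -(188 / 399).
Factor out 2: 188 = 2^2·47. Since 399 ≡ 7 (mod 8), (2 / 399) = +1, and (2 / 399)^2 = +1. Now have -(47 / 399).
Both 47 ≡ 3 and 399 ≡ 3 (mod 4), so reciprocity gives (47 / 399) = -(399 / 47). Reduce: 399 ≡ 23 (mod 47). Now have (23 / 47).
Both 23 ≡ 3 and 47 ≡ 3 (mod 4), so reciprocity gives (23 / 47) = -(47 / 23). Reduce: 47 ≡ 1 (mod 23). Now have -(1 / 23).
(1 / 23) = 1. Collecting the sign factors: -1.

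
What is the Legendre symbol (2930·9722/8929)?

-1

By multiplicativity, (2930·9722/8929) = (2930/8929)·(9722/8929).
First factor (2930/8929):
Factor out 2: 2930 = 2·1465. Since 8929 ≡ 1 (mod 8), (2/8929) = +1. Now have (1465/8929).
1465 ≡ 1 (mod 4), so quadratic reciprocity gives (1465/8929) = (8929/1465). Reduce: 8929 ≡ 139 (mod 1465). Now have (139/1465).
1465 ≡ 1 (mod 4), so quadratic reciprocity gives (139/1465) = (1465/139). Reduce: 1465 ≡ 75 (mod 139). Now have (75/139).
Both 75 ≡ 3 and 139 ≡ 3 (mod 4), so reciprocity gives (75/139) = -(139/75). Reduce: 139 ≡ 64 (mod 75). Now have -(64/75).
Factor out 2: 64 = 2^6. Since 75 ≡ 3 (mod 8), (2/75) = -1, and (2/75)^6 = +1. Now have -(1/75).
(1/75) = 1. Collecting the sign factors: -1.
Second factor (9722/8929):
Reduce the numerator: 9722 ≡ 793 (mod 8929), so (9722/8929) = (793/8929).
793 ≡ 1 (mod 4), so quadratic reciprocity gives (793/8929) = (8929/793). Reduce: 8929 ≡ 206 (mod 793). Now have (206/793).
Factor out 2: 206 = 2·103. Since 793 ≡ 1 (mod 8), (2/793) = +1. Now have (103/793).
793 ≡ 1 (mod 4), so quadratic reciprocity gives (103/793) = (793/103). Reduce: 793 ≡ 72 (mod 103). Now have (72/103).
Factor out 2: 72 = 2^3·9. Since 103 ≡ 7 (mod 8), (2/103) = +1, and (2/103)^3 = +1. Now have (9/103).
9 ≡ 1 (mod 4), so quadratic reciprocity gives (9/103) = (103/9). Reduce: 103 ≡ 4 (mod 9). Now have (4/9).
Factor out 2: 4 = 2^2. Since 9 ≡ 1 (mod 8), (2/9) = +1, and (2/9)^2 = +1. Now have (1/9).
(1/9) = 1. Collecting the sign factors: 1.
Product: (-1)·(1) = -1.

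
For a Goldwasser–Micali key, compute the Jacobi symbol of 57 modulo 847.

57 ≡ 1 (mod 4), so quadratic reciprocity gives (57|847) = (847|57). Reduce: 847 ≡ 49 (mod 57). Now have (49|57).
49 ≡ 1 (mod 4), so quadratic reciprocity gives (49|57) = (57|49). Reduce: 57 ≡ 8 (mod 49). Now have (8|49).
Factor out 2: 8 = 2^3. Since 49 ≡ 1 (mod 8), (2|49) = +1, and (2|49)^3 = +1. Now have (1|49).
(1|49) = 1. Collecting the sign factors: 1.

1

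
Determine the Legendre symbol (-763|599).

-1

Pull out -1: (-763|599) = (-1|599)·(763|599). Since 599 ≡ 3 (mod 4), (-1|599) = -1. Now have -(763|599).
Reduce the numerator: 763 ≡ 164 (mod 599), so (763|599) = (164|599).
Factor out 2: 164 = 2^2·41. Since 599 ≡ 7 (mod 8), (2|599) = +1, and (2|599)^2 = +1. Now have -(41|599).
41 ≡ 1 (mod 4), so quadratic reciprocity gives (41|599) = (599|41). Reduce: 599 ≡ 25 (mod 41). Now have -(25|41).
25 ≡ 1 (mod 4), so quadratic reciprocity gives (25|41) = (41|25). Reduce: 41 ≡ 16 (mod 25). Now have -(16|25).
Factor out 2: 16 = 2^4. Since 25 ≡ 1 (mod 8), (2|25) = +1, and (2|25)^4 = +1. Now have -(1|25).
(1|25) = 1. Collecting the sign factors: -1.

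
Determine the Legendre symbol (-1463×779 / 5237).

-1

By multiplicativity, (-1463·779 / 5237) = (-1463 / 5237)·(779 / 5237).
First factor (-1463 / 5237):
(-1463 / 5237)
  = (1463 / 5237)    [5237 ≡ 1 mod 4 ⇒ (-1 / 5237) = +1]
  = (5237 / 1463)    [QR: 5237 ≡ 1 mod 4, sign kept]
  = (848 / 1463)    [5237 ≡ 848 mod 1463]
  = (53 / 1463)    [1463 ≡ 7 mod 8 ⇒ (2 / 1463)^4 = +1]
  = (1463 / 53)    [QR: 53 ≡ 1 mod 4, sign kept]
  = (32 / 53)    [1463 ≡ 32 mod 53]
  = -(1 / 53)    [53 ≡ 5 mod 8 ⇒ (2 / 53)^5 = -1]
  = -1    [(1 / 53) = 1]
Second factor (779 / 5237):
(779 / 5237)
  = (5237 / 779)    [QR: 5237 ≡ 1 mod 4, sign kept]
  = (563 / 779)    [5237 ≡ 563 mod 779]
  = -(779 / 563)    [QR: both ≡ 3 mod 4, sign flips]
  = -(216 / 563)    [779 ≡ 216 mod 563]
  = (27 / 563)    [563 ≡ 3 mod 8 ⇒ (2 / 563)^3 = -1]
  = -(563 / 27)    [QR: both ≡ 3 mod 4, sign flips]
  = -(23 / 27)    [563 ≡ 23 mod 27]
  = (27 / 23)    [QR: both ≡ 3 mod 4, sign flips]
  = (4 / 23)    [27 ≡ 4 mod 23]
  = (1 / 23)    [23 ≡ 7 mod 8 ⇒ (2 / 23)^2 = +1]
  = 1    [(1 / 23) = 1]
Product: (-1)·(1) = -1.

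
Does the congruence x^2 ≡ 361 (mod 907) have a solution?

(361/907)
  = (907/361)    [QR: 361 ≡ 1 mod 4, sign kept]
  = (185/361)    [907 ≡ 185 mod 361]
  = (361/185)    [QR: 185 ≡ 1 mod 4, sign kept]
  = (176/185)    [361 ≡ 176 mod 185]
  = (11/185)    [185 ≡ 1 mod 8 ⇒ (2/185)^4 = +1]
  = (185/11)    [QR: 185 ≡ 1 mod 4, sign kept]
  = (9/11)    [185 ≡ 9 mod 11]
  = (11/9)    [QR: 9 ≡ 1 mod 4, sign kept]
  = (2/9)    [11 ≡ 2 mod 9]
  = (1/9)    [9 ≡ 1 mod 8 ⇒ (2/9) = +1]
  = 1    [(1/9) = 1]
The Legendre symbol is 1, so x^2 ≡ 361 (mod 907) has solution.

yes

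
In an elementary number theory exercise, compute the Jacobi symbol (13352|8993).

-1

Reduce the numerator: 13352 ≡ 4359 (mod 8993), so (13352|8993) = (4359|8993).
8993 ≡ 1 (mod 4), so quadratic reciprocity gives (4359|8993) = (8993|4359). Reduce: 8993 ≡ 275 (mod 4359). Now have (275|4359).
Both 275 ≡ 3 and 4359 ≡ 3 (mod 4), so reciprocity gives (275|4359) = -(4359|275). Reduce: 4359 ≡ 234 (mod 275). Now have -(234|275).
Factor out 2: 234 = 2·117. Since 275 ≡ 3 (mod 8), (2|275) = -1. Now have (117|275).
117 ≡ 1 (mod 4), so quadratic reciprocity gives (117|275) = (275|117). Reduce: 275 ≡ 41 (mod 117). Now have (41|117).
41 ≡ 1 (mod 4), so quadratic reciprocity gives (41|117) = (117|41). Reduce: 117 ≡ 35 (mod 41). Now have (35|41).
41 ≡ 1 (mod 4), so quadratic reciprocity gives (35|41) = (41|35). Reduce: 41 ≡ 6 (mod 35). Now have (6|35).
Factor out 2: 6 = 2·3. Since 35 ≡ 3 (mod 8), (2|35) = -1. Now have -(3|35).
Both 3 ≡ 3 and 35 ≡ 3 (mod 4), so reciprocity gives (3|35) = -(35|3). Reduce: 35 ≡ 2 (mod 3). Now have (2|3).
Factor out 2: 2 = 2. Since 3 ≡ 3 (mod 8), (2|3) = -1. Now have -(1|3).
(1|3) = 1. Collecting the sign factors: -1.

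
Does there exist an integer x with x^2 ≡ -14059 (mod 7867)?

(-14059/7867)
  = (1675/7867)    [-14059 ≡ 1675 mod 7867]
  = -(7867/1675)    [QR: both ≡ 3 mod 4, sign flips]
  = -(1167/1675)    [7867 ≡ 1167 mod 1675]
  = (1675/1167)    [QR: both ≡ 3 mod 4, sign flips]
  = (508/1167)    [1675 ≡ 508 mod 1167]
  = (127/1167)    [1167 ≡ 7 mod 8 ⇒ (2/1167)^2 = +1]
  = -(1167/127)    [QR: both ≡ 3 mod 4, sign flips]
  = -(24/127)    [1167 ≡ 24 mod 127]
  = -(3/127)    [127 ≡ 7 mod 8 ⇒ (2/127)^3 = +1]
  = (127/3)    [QR: both ≡ 3 mod 4, sign flips]
  = (1/3)    [127 ≡ 1 mod 3]
  = 1    [(1/3) = 1]
The Legendre symbol is 1, so x^2 ≡ -14059 (mod 7867) has solution.

yes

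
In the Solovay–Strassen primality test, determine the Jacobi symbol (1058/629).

-1

(1058/629)
  = (429/629)    [1058 ≡ 429 mod 629]
  = (629/429)    [QR: 429 ≡ 1 mod 4, sign kept]
  = (200/429)    [629 ≡ 200 mod 429]
  = -(25/429)    [429 ≡ 5 mod 8 ⇒ (2/429)^3 = -1]
  = -(429/25)    [QR: 25 ≡ 1 mod 4, sign kept]
  = -(4/25)    [429 ≡ 4 mod 25]
  = -(1/25)    [25 ≡ 1 mod 8 ⇒ (2/25)^2 = +1]
  = -1    [(1/25) = 1]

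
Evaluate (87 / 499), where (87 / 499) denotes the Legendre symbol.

-1

(87 / 499)
  = -(499 / 87)    [QR: both ≡ 3 mod 4, sign flips]
  = -(64 / 87)    [499 ≡ 64 mod 87]
  = -(1 / 87)    [87 ≡ 7 mod 8 ⇒ (2 / 87)^6 = +1]
  = -1    [(1 / 87) = 1]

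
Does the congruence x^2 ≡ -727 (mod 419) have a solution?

(-727/419)
  = -(727/419)    [419 ≡ 3 mod 4 ⇒ (-1/419) = -1]
  = -(308/419)    [727 ≡ 308 mod 419]
  = -(77/419)    [419 ≡ 3 mod 8 ⇒ (2/419)^2 = +1]
  = -(419/77)    [QR: 77 ≡ 1 mod 4, sign kept]
  = -(34/77)    [419 ≡ 34 mod 77]
  = (17/77)    [77 ≡ 5 mod 8 ⇒ (2/77) = -1]
  = (77/17)    [QR: 17 ≡ 1 mod 4, sign kept]
  = (9/17)    [77 ≡ 9 mod 17]
  = (17/9)    [QR: 9 ≡ 1 mod 4, sign kept]
  = (8/9)    [17 ≡ 8 mod 9]
  = (1/9)    [9 ≡ 1 mod 8 ⇒ (2/9)^3 = +1]
  = 1    [(1/9) = 1]
(-727/419) = 1, and 419 is prime, so -727 is a quadratic residue mod 419.

yes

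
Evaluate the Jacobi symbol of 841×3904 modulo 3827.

By multiplicativity, (841·3904|3827) = (841|3827)·(3904|3827).
First factor (841|3827):
841 ≡ 1 (mod 4), so quadratic reciprocity gives (841|3827) = (3827|841). Reduce: 3827 ≡ 463 (mod 841). Now have (463|841).
841 ≡ 1 (mod 4), so quadratic reciprocity gives (463|841) = (841|463). Reduce: 841 ≡ 378 (mod 463). Now have (378|463).
Factor out 2: 378 = 2·189. Since 463 ≡ 7 (mod 8), (2|463) = +1. Now have (189|463).
189 ≡ 1 (mod 4), so quadratic reciprocity gives (189|463) = (463|189). Reduce: 463 ≡ 85 (mod 189). Now have (85|189).
85 ≡ 1 (mod 4), so quadratic reciprocity gives (85|189) = (189|85). Reduce: 189 ≡ 19 (mod 85). Now have (19|85).
85 ≡ 1 (mod 4), so quadratic reciprocity gives (19|85) = (85|19). Reduce: 85 ≡ 9 (mod 19). Now have (9|19).
9 ≡ 1 (mod 4), so quadratic reciprocity gives (9|19) = (19|9). Reduce: 19 ≡ 1 (mod 9). Now have (1|9).
(1|9) = 1. Collecting the sign factors: 1.
Second factor (3904|3827):
Reduce the numerator: 3904 ≡ 77 (mod 3827), so (3904|3827) = (77|3827).
77 ≡ 1 (mod 4), so quadratic reciprocity gives (77|3827) = (3827|77). Reduce: 3827 ≡ 54 (mod 77). Now have (54|77).
Factor out 2: 54 = 2·27. Since 77 ≡ 5 (mod 8), (2|77) = -1. Now have -(27|77).
77 ≡ 1 (mod 4), so quadratic reciprocity gives (27|77) = (77|27). Reduce: 77 ≡ 23 (mod 27). Now have -(23|27).
Both 23 ≡ 3 and 27 ≡ 3 (mod 4), so reciprocity gives (23|27) = -(27|23). Reduce: 27 ≡ 4 (mod 23). Now have (4|23).
Factor out 2: 4 = 2^2. Since 23 ≡ 7 (mod 8), (2|23) = +1, and (2|23)^2 = +1. Now have (1|23).
(1|23) = 1. Collecting the sign factors: 1.
Product: (1)·(1) = 1.

1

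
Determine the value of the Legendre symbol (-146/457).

1

Reduce the numerator: -146 ≡ 311 (mod 457), so (-146/457) = (311/457).
457 ≡ 1 (mod 4), so quadratic reciprocity gives (311/457) = (457/311). Reduce: 457 ≡ 146 (mod 311). Now have (146/311).
Factor out 2: 146 = 2·73. Since 311 ≡ 7 (mod 8), (2/311) = +1. Now have (73/311).
73 ≡ 1 (mod 4), so quadratic reciprocity gives (73/311) = (311/73). Reduce: 311 ≡ 19 (mod 73). Now have (19/73).
73 ≡ 1 (mod 4), so quadratic reciprocity gives (19/73) = (73/19). Reduce: 73 ≡ 16 (mod 19). Now have (16/19).
Factor out 2: 16 = 2^4. Since 19 ≡ 3 (mod 8), (2/19) = -1, and (2/19)^4 = +1. Now have (1/19).
(1/19) = 1. Collecting the sign factors: 1.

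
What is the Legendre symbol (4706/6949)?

Factor out 2: 4706 = 2·2353. Since 6949 ≡ 5 (mod 8), (2/6949) = -1. Now have -(2353/6949).
2353 ≡ 1 (mod 4), so quadratic reciprocity gives (2353/6949) = (6949/2353). Reduce: 6949 ≡ 2243 (mod 2353). Now have -(2243/2353).
2353 ≡ 1 (mod 4), so quadratic reciprocity gives (2243/2353) = (2353/2243). Reduce: 2353 ≡ 110 (mod 2243). Now have -(110/2243).
Factor out 2: 110 = 2·55. Since 2243 ≡ 3 (mod 8), (2/2243) = -1. Now have (55/2243).
Both 55 ≡ 3 and 2243 ≡ 3 (mod 4), so reciprocity gives (55/2243) = -(2243/55). Reduce: 2243 ≡ 43 (mod 55). Now have -(43/55).
Both 43 ≡ 3 and 55 ≡ 3 (mod 4), so reciprocity gives (43/55) = -(55/43). Reduce: 55 ≡ 12 (mod 43). Now have (12/43).
Factor out 2: 12 = 2^2·3. Since 43 ≡ 3 (mod 8), (2/43) = -1, and (2/43)^2 = +1. Now have (3/43).
Both 3 ≡ 3 and 43 ≡ 3 (mod 4), so reciprocity gives (3/43) = -(43/3). Reduce: 43 ≡ 1 (mod 3). Now have -(1/3).
(1/3) = 1. Collecting the sign factors: -1.

-1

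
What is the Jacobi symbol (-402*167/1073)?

By multiplicativity, (-402·167/1073) = (-402/1073)·(167/1073).
First factor (-402/1073):
Pull out -1: (-402/1073) = (-1/1073)·(402/1073). Since 1073 ≡ 1 (mod 4), (-1/1073) = +1. Now have (402/1073).
Factor out 2: 402 = 2·201. Since 1073 ≡ 1 (mod 8), (2/1073) = +1. Now have (201/1073).
201 ≡ 1 (mod 4), so quadratic reciprocity gives (201/1073) = (1073/201). Reduce: 1073 ≡ 68 (mod 201). Now have (68/201).
Factor out 2: 68 = 2^2·17. Since 201 ≡ 1 (mod 8), (2/201) = +1, and (2/201)^2 = +1. Now have (17/201).
17 ≡ 1 (mod 4), so quadratic reciprocity gives (17/201) = (201/17). Reduce: 201 ≡ 14 (mod 17). Now have (14/17).
Factor out 2: 14 = 2·7. Since 17 ≡ 1 (mod 8), (2/17) = +1. Now have (7/17).
17 ≡ 1 (mod 4), so quadratic reciprocity gives (7/17) = (17/7). Reduce: 17 ≡ 3 (mod 7). Now have (3/7).
Both 3 ≡ 3 and 7 ≡ 3 (mod 4), so reciprocity gives (3/7) = -(7/3). Reduce: 7 ≡ 1 (mod 3). Now have -(1/3).
(1/3) = 1. Collecting the sign factors: -1.
Second factor (167/1073):
1073 ≡ 1 (mod 4), so quadratic reciprocity gives (167/1073) = (1073/167). Reduce: 1073 ≡ 71 (mod 167). Now have (71/167).
Both 71 ≡ 3 and 167 ≡ 3 (mod 4), so reciprocity gives (71/167) = -(167/71). Reduce: 167 ≡ 25 (mod 71). Now have -(25/71).
25 ≡ 1 (mod 4), so quadratic reciprocity gives (25/71) = (71/25). Reduce: 71 ≡ 21 (mod 25). Now have -(21/25).
21 ≡ 1 (mod 4), so quadratic reciprocity gives (21/25) = (25/21). Reduce: 25 ≡ 4 (mod 21). Now have -(4/21).
Factor out 2: 4 = 2^2. Since 21 ≡ 5 (mod 8), (2/21) = -1, and (2/21)^2 = +1. Now have -(1/21).
(1/21) = 1. Collecting the sign factors: -1.
Product: (-1)·(-1) = 1.

1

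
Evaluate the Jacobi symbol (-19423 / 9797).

-1

Reduce the numerator: -19423 ≡ 171 (mod 9797), so (-19423 / 9797) = (171 / 9797).
9797 ≡ 1 (mod 4), so quadratic reciprocity gives (171 / 9797) = (9797 / 171). Reduce: 9797 ≡ 50 (mod 171). Now have (50 / 171).
Factor out 2: 50 = 2·25. Since 171 ≡ 3 (mod 8), (2 / 171) = -1. Now have -(25 / 171).
25 ≡ 1 (mod 4), so quadratic reciprocity gives (25 / 171) = (171 / 25). Reduce: 171 ≡ 21 (mod 25). Now have -(21 / 25).
21 ≡ 1 (mod 4), so quadratic reciprocity gives (21 / 25) = (25 / 21). Reduce: 25 ≡ 4 (mod 21). Now have -(4 / 21).
Factor out 2: 4 = 2^2. Since 21 ≡ 5 (mod 8), (2 / 21) = -1, and (2 / 21)^2 = +1. Now have -(1 / 21).
(1 / 21) = 1. Collecting the sign factors: -1.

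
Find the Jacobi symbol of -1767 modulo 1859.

1

(-1767 / 1859)
  = (92 / 1859)    [-1767 ≡ 92 mod 1859]
  = (23 / 1859)    [1859 ≡ 3 mod 8 ⇒ (2 / 1859)^2 = +1]
  = -(1859 / 23)    [QR: both ≡ 3 mod 4, sign flips]
  = -(19 / 23)    [1859 ≡ 19 mod 23]
  = (23 / 19)    [QR: both ≡ 3 mod 4, sign flips]
  = (4 / 19)    [23 ≡ 4 mod 19]
  = (1 / 19)    [19 ≡ 3 mod 8 ⇒ (2 / 19)^2 = +1]
  = 1    [(1 / 19) = 1]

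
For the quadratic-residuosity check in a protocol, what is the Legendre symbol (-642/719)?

-1

(-642/719)
  = (77/719)    [-642 ≡ 77 mod 719]
  = (719/77)    [QR: 77 ≡ 1 mod 4, sign kept]
  = (26/77)    [719 ≡ 26 mod 77]
  = -(13/77)    [77 ≡ 5 mod 8 ⇒ (2/77) = -1]
  = -(77/13)    [QR: 13 ≡ 1 mod 4, sign kept]
  = -(12/13)    [77 ≡ 12 mod 13]
  = -(3/13)    [13 ≡ 5 mod 8 ⇒ (2/13)^2 = +1]
  = -(13/3)    [QR: 13 ≡ 1 mod 4, sign kept]
  = -(1/3)    [13 ≡ 1 mod 3]
  = -1    [(1/3) = 1]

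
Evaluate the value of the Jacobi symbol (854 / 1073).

1

(854 / 1073)
  = (427 / 1073)    [1073 ≡ 1 mod 8 ⇒ (2 / 1073) = +1]
  = (1073 / 427)    [QR: 1073 ≡ 1 mod 4, sign kept]
  = (219 / 427)    [1073 ≡ 219 mod 427]
  = -(427 / 219)    [QR: both ≡ 3 mod 4, sign flips]
  = -(208 / 219)    [427 ≡ 208 mod 219]
  = -(13 / 219)    [219 ≡ 3 mod 8 ⇒ (2 / 219)^4 = +1]
  = -(219 / 13)    [QR: 13 ≡ 1 mod 4, sign kept]
  = -(11 / 13)    [219 ≡ 11 mod 13]
  = -(13 / 11)    [QR: 13 ≡ 1 mod 4, sign kept]
  = -(2 / 11)    [13 ≡ 2 mod 11]
  = (1 / 11)    [11 ≡ 3 mod 8 ⇒ (2 / 11) = -1]
  = 1    [(1 / 11) = 1]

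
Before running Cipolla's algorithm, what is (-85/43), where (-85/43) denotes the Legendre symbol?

1

Reduce the numerator: -85 ≡ 1 (mod 43), so (-85/43) = (1/43).
(1/43) = 1. Collecting the sign factors: 1.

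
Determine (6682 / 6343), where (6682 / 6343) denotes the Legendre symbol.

Reduce the numerator: 6682 ≡ 339 (mod 6343), so (6682 / 6343) = (339 / 6343).
Both 339 ≡ 3 and 6343 ≡ 3 (mod 4), so reciprocity gives (339 / 6343) = -(6343 / 339). Reduce: 6343 ≡ 241 (mod 339). Now have -(241 / 339).
241 ≡ 1 (mod 4), so quadratic reciprocity gives (241 / 339) = (339 / 241). Reduce: 339 ≡ 98 (mod 241). Now have -(98 / 241).
Factor out 2: 98 = 2·49. Since 241 ≡ 1 (mod 8), (2 / 241) = +1. Now have -(49 / 241).
49 ≡ 1 (mod 4), so quadratic reciprocity gives (49 / 241) = (241 / 49). Reduce: 241 ≡ 45 (mod 49). Now have -(45 / 49).
45 ≡ 1 (mod 4), so quadratic reciprocity gives (45 / 49) = (49 / 45). Reduce: 49 ≡ 4 (mod 45). Now have -(4 / 45).
Factor out 2: 4 = 2^2. Since 45 ≡ 5 (mod 8), (2 / 45) = -1, and (2 / 45)^2 = +1. Now have -(1 / 45).
(1 / 45) = 1. Collecting the sign factors: -1.

-1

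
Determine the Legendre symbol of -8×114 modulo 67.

By multiplicativity, (-8·114|67) = (-8|67)·(114|67).
First factor (-8|67):
(-8|67)
  = (59|67)    [-8 ≡ 59 mod 67]
  = -(67|59)    [QR: both ≡ 3 mod 4, sign flips]
  = -(8|59)    [67 ≡ 8 mod 59]
  = (1|59)    [59 ≡ 3 mod 8 ⇒ (2|59)^3 = -1]
  = 1    [(1|59) = 1]
Second factor (114|67):
(114|67)
  = (47|67)    [114 ≡ 47 mod 67]
  = -(67|47)    [QR: both ≡ 3 mod 4, sign flips]
  = -(20|47)    [67 ≡ 20 mod 47]
  = -(5|47)    [47 ≡ 7 mod 8 ⇒ (2|47)^2 = +1]
  = -(47|5)    [QR: 5 ≡ 1 mod 4, sign kept]
  = -(2|5)    [47 ≡ 2 mod 5]
  = (1|5)    [5 ≡ 5 mod 8 ⇒ (2|5) = -1]
  = 1    [(1|5) = 1]
Product: (1)·(1) = 1.

1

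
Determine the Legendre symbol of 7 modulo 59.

1

(7|59)
  = -(59|7)    [QR: both ≡ 3 mod 4, sign flips]
  = -(3|7)    [59 ≡ 3 mod 7]
  = (7|3)    [QR: both ≡ 3 mod 4, sign flips]
  = (1|3)    [7 ≡ 1 mod 3]
  = 1    [(1|3) = 1]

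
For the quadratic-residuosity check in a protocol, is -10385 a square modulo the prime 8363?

no

Reduce the numerator: -10385 ≡ 6341 (mod 8363), so (-10385|8363) = (6341|8363).
6341 ≡ 1 (mod 4), so quadratic reciprocity gives (6341|8363) = (8363|6341). Reduce: 8363 ≡ 2022 (mod 6341). Now have (2022|6341).
Factor out 2: 2022 = 2·1011. Since 6341 ≡ 5 (mod 8), (2|6341) = -1. Now have -(1011|6341).
6341 ≡ 1 (mod 4), so quadratic reciprocity gives (1011|6341) = (6341|1011). Reduce: 6341 ≡ 275 (mod 1011). Now have -(275|1011).
Both 275 ≡ 3 and 1011 ≡ 3 (mod 4), so reciprocity gives (275|1011) = -(1011|275). Reduce: 1011 ≡ 186 (mod 275). Now have (186|275).
Factor out 2: 186 = 2·93. Since 275 ≡ 3 (mod 8), (2|275) = -1. Now have -(93|275).
93 ≡ 1 (mod 4), so quadratic reciprocity gives (93|275) = (275|93). Reduce: 275 ≡ 89 (mod 93). Now have -(89|93).
89 ≡ 1 (mod 4), so quadratic reciprocity gives (89|93) = (93|89). Reduce: 93 ≡ 4 (mod 89). Now have -(4|89).
Factor out 2: 4 = 2^2. Since 89 ≡ 1 (mod 8), (2|89) = +1, and (2|89)^2 = +1. Now have -(1|89).
(1|89) = 1. Collecting the sign factors: -1.
The Legendre symbol is -1, so x^2 ≡ -10385 (mod 8363) has no solution.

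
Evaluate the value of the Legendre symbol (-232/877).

-1

(-232/877)
  = (645/877)    [-232 ≡ 645 mod 877]
  = (877/645)    [QR: 645 ≡ 1 mod 4, sign kept]
  = (232/645)    [877 ≡ 232 mod 645]
  = -(29/645)    [645 ≡ 5 mod 8 ⇒ (2/645)^3 = -1]
  = -(645/29)    [QR: 29 ≡ 1 mod 4, sign kept]
  = -(7/29)    [645 ≡ 7 mod 29]
  = -(29/7)    [QR: 29 ≡ 1 mod 4, sign kept]
  = -(1/7)    [29 ≡ 1 mod 7]
  = -1    [(1/7) = 1]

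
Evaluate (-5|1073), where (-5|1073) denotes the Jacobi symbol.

-1

(-5|1073)
  = (5|1073)    [1073 ≡ 1 mod 4 ⇒ (-1|1073) = +1]
  = (1073|5)    [QR: 5 ≡ 1 mod 4, sign kept]
  = (3|5)    [1073 ≡ 3 mod 5]
  = (5|3)    [QR: 5 ≡ 1 mod 4, sign kept]
  = (2|3)    [5 ≡ 2 mod 3]
  = -(1|3)    [3 ≡ 3 mod 8 ⇒ (2|3) = -1]
  = -1    [(1|3) = 1]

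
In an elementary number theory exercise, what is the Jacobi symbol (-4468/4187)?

Reduce the numerator: -4468 ≡ 3906 (mod 4187), so (-4468/4187) = (3906/4187).
Factor out 2: 3906 = 2·1953. Since 4187 ≡ 3 (mod 8), (2/4187) = -1. Now have -(1953/4187).
1953 ≡ 1 (mod 4), so quadratic reciprocity gives (1953/4187) = (4187/1953). Reduce: 4187 ≡ 281 (mod 1953). Now have -(281/1953).
281 ≡ 1 (mod 4), so quadratic reciprocity gives (281/1953) = (1953/281). Reduce: 1953 ≡ 267 (mod 281). Now have -(267/281).
281 ≡ 1 (mod 4), so quadratic reciprocity gives (267/281) = (281/267). Reduce: 281 ≡ 14 (mod 267). Now have -(14/267).
Factor out 2: 14 = 2·7. Since 267 ≡ 3 (mod 8), (2/267) = -1. Now have (7/267).
Both 7 ≡ 3 and 267 ≡ 3 (mod 4), so reciprocity gives (7/267) = -(267/7). Reduce: 267 ≡ 1 (mod 7). Now have -(1/7).
(1/7) = 1. Collecting the sign factors: -1.

-1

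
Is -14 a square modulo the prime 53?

no

(-14|53)
  = (39|53)    [-14 ≡ 39 mod 53]
  = (53|39)    [QR: 53 ≡ 1 mod 4, sign kept]
  = (14|39)    [53 ≡ 14 mod 39]
  = (7|39)    [39 ≡ 7 mod 8 ⇒ (2|39) = +1]
  = -(39|7)    [QR: both ≡ 3 mod 4, sign flips]
  = -(4|7)    [39 ≡ 4 mod 7]
  = -(1|7)    [7 ≡ 7 mod 8 ⇒ (2|7)^2 = +1]
  = -1    [(1|7) = 1]
(-14|53) = -1, and 53 is prime, so -14 is not a quadratic residue mod 53.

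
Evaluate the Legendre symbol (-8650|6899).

(-8650|6899)
  = -(8650|6899)    [6899 ≡ 3 mod 4 ⇒ (-1|6899) = -1]
  = -(1751|6899)    [8650 ≡ 1751 mod 6899]
  = (6899|1751)    [QR: both ≡ 3 mod 4, sign flips]
  = (1646|1751)    [6899 ≡ 1646 mod 1751]
  = (823|1751)    [1751 ≡ 7 mod 8 ⇒ (2|1751) = +1]
  = -(1751|823)    [QR: both ≡ 3 mod 4, sign flips]
  = -(105|823)    [1751 ≡ 105 mod 823]
  = -(823|105)    [QR: 105 ≡ 1 mod 4, sign kept]
  = -(88|105)    [823 ≡ 88 mod 105]
  = -(11|105)    [105 ≡ 1 mod 8 ⇒ (2|105)^3 = +1]
  = -(105|11)    [QR: 105 ≡ 1 mod 4, sign kept]
  = -(6|11)    [105 ≡ 6 mod 11]
  = (3|11)    [11 ≡ 3 mod 8 ⇒ (2|11) = -1]
  = -(11|3)    [QR: both ≡ 3 mod 4, sign flips]
  = -(2|3)    [11 ≡ 2 mod 3]
  = (1|3)    [3 ≡ 3 mod 8 ⇒ (2|3) = -1]
  = 1    [(1|3) = 1]

1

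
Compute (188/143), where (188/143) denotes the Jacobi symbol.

(188/143)
  = (45/143)    [188 ≡ 45 mod 143]
  = (143/45)    [QR: 45 ≡ 1 mod 4, sign kept]
  = (8/45)    [143 ≡ 8 mod 45]
  = -(1/45)    [45 ≡ 5 mod 8 ⇒ (2/45)^3 = -1]
  = -1    [(1/45) = 1]

-1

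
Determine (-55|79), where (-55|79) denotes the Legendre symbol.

-1

Reduce the numerator: -55 ≡ 24 (mod 79), so (-55|79) = (24|79).
Factor out 2: 24 = 2^3·3. Since 79 ≡ 7 (mod 8), (2|79) = +1, and (2|79)^3 = +1. Now have (3|79).
Both 3 ≡ 3 and 79 ≡ 3 (mod 4), so reciprocity gives (3|79) = -(79|3). Reduce: 79 ≡ 1 (mod 3). Now have -(1|3).
(1|3) = 1. Collecting the sign factors: -1.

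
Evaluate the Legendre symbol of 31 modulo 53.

(31/53)
  = (53/31)    [QR: 53 ≡ 1 mod 4, sign kept]
  = (22/31)    [53 ≡ 22 mod 31]
  = (11/31)    [31 ≡ 7 mod 8 ⇒ (2/31) = +1]
  = -(31/11)    [QR: both ≡ 3 mod 4, sign flips]
  = -(9/11)    [31 ≡ 9 mod 11]
  = -(11/9)    [QR: 9 ≡ 1 mod 4, sign kept]
  = -(2/9)    [11 ≡ 2 mod 9]
  = -(1/9)    [9 ≡ 1 mod 8 ⇒ (2/9) = +1]
  = -1    [(1/9) = 1]

-1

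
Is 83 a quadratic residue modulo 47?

yes

(83/47)
  = (36/47)    [83 ≡ 36 mod 47]
  = (9/47)    [47 ≡ 7 mod 8 ⇒ (2/47)^2 = +1]
  = (47/9)    [QR: 9 ≡ 1 mod 4, sign kept]
  = (2/9)    [47 ≡ 2 mod 9]
  = (1/9)    [9 ≡ 1 mod 8 ⇒ (2/9) = +1]
  = 1    [(1/9) = 1]
The Legendre symbol is 1, so x^2 ≡ 83 (mod 47) has solution.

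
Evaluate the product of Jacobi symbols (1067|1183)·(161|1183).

By multiplicativity, (1067·161|1183) = (1067|1183)·(161|1183).
First factor (1067|1183):
(1067|1183)
  = -(1183|1067)    [QR: both ≡ 3 mod 4, sign flips]
  = -(116|1067)    [1183 ≡ 116 mod 1067]
  = -(29|1067)    [1067 ≡ 3 mod 8 ⇒ (2|1067)^2 = +1]
  = -(1067|29)    [QR: 29 ≡ 1 mod 4, sign kept]
  = -(23|29)    [1067 ≡ 23 mod 29]
  = -(29|23)    [QR: 29 ≡ 1 mod 4, sign kept]
  = -(6|23)    [29 ≡ 6 mod 23]
  = -(3|23)    [23 ≡ 7 mod 8 ⇒ (2|23) = +1]
  = (23|3)    [QR: both ≡ 3 mod 4, sign flips]
  = (2|3)    [23 ≡ 2 mod 3]
  = -(1|3)    [3 ≡ 3 mod 8 ⇒ (2|3) = -1]
  = -1    [(1|3) = 1]
Second factor (161|1183):
(161|1183)
  = (1183|161)    [QR: 161 ≡ 1 mod 4, sign kept]
  = (56|161)    [1183 ≡ 56 mod 161]
  = (7|161)    [161 ≡ 1 mod 8 ⇒ (2|161)^3 = +1]
  = (161|7)    [QR: 161 ≡ 1 mod 4, sign kept]
  = (0|7)    [161 ≡ 0 mod 7]
  = 0    [numerator 0, gcd > 1]
Product: (-1)·(0) = 0.

0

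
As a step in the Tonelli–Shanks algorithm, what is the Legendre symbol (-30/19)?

-1

(-30/19)
  = (8/19)    [-30 ≡ 8 mod 19]
  = -(1/19)    [19 ≡ 3 mod 8 ⇒ (2/19)^3 = -1]
  = -1    [(1/19) = 1]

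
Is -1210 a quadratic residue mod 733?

Pull out -1: (-1210/733) = (-1/733)·(1210/733). Since 733 ≡ 1 (mod 4), (-1/733) = +1. Now have (1210/733).
Reduce the numerator: 1210 ≡ 477 (mod 733), so (1210/733) = (477/733).
477 ≡ 1 (mod 4), so quadratic reciprocity gives (477/733) = (733/477). Reduce: 733 ≡ 256 (mod 477). Now have (256/477).
Factor out 2: 256 = 2^8. Since 477 ≡ 5 (mod 8), (2/477) = -1, and (2/477)^8 = +1. Now have (1/477).
(1/477) = 1. Collecting the sign factors: 1.
The Legendre symbol is 1, so x^2 ≡ -1210 (mod 733) has solution.

yes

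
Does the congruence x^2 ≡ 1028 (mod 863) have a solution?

(1028/863)
  = (165/863)    [1028 ≡ 165 mod 863]
  = (863/165)    [QR: 165 ≡ 1 mod 4, sign kept]
  = (38/165)    [863 ≡ 38 mod 165]
  = -(19/165)    [165 ≡ 5 mod 8 ⇒ (2/165) = -1]
  = -(165/19)    [QR: 165 ≡ 1 mod 4, sign kept]
  = -(13/19)    [165 ≡ 13 mod 19]
  = -(19/13)    [QR: 13 ≡ 1 mod 4, sign kept]
  = -(6/13)    [19 ≡ 6 mod 13]
  = (3/13)    [13 ≡ 5 mod 8 ⇒ (2/13) = -1]
  = (13/3)    [QR: 13 ≡ 1 mod 4, sign kept]
  = (1/3)    [13 ≡ 1 mod 3]
  = 1    [(1/3) = 1]
The Legendre symbol is 1, so x^2 ≡ 1028 (mod 863) has solution.

yes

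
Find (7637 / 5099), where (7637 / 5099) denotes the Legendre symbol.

(7637 / 5099)
  = (2538 / 5099)    [7637 ≡ 2538 mod 5099]
  = -(1269 / 5099)    [5099 ≡ 3 mod 8 ⇒ (2 / 5099) = -1]
  = -(5099 / 1269)    [QR: 1269 ≡ 1 mod 4, sign kept]
  = -(23 / 1269)    [5099 ≡ 23 mod 1269]
  = -(1269 / 23)    [QR: 1269 ≡ 1 mod 4, sign kept]
  = -(4 / 23)    [1269 ≡ 4 mod 23]
  = -(1 / 23)    [23 ≡ 7 mod 8 ⇒ (2 / 23)^2 = +1]
  = -1    [(1 / 23) = 1]

-1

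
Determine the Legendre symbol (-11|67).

1

(-11|67)
  = (56|67)    [-11 ≡ 56 mod 67]
  = -(7|67)    [67 ≡ 3 mod 8 ⇒ (2|67)^3 = -1]
  = (67|7)    [QR: both ≡ 3 mod 4, sign flips]
  = (4|7)    [67 ≡ 4 mod 7]
  = (1|7)    [7 ≡ 7 mod 8 ⇒ (2|7)^2 = +1]
  = 1    [(1|7) = 1]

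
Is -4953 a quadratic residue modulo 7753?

yes

Reduce the numerator: -4953 ≡ 2800 (mod 7753), so (-4953|7753) = (2800|7753).
Factor out 2: 2800 = 2^4·175. Since 7753 ≡ 1 (mod 8), (2|7753) = +1, and (2|7753)^4 = +1. Now have (175|7753).
7753 ≡ 1 (mod 4), so quadratic reciprocity gives (175|7753) = (7753|175). Reduce: 7753 ≡ 53 (mod 175). Now have (53|175).
53 ≡ 1 (mod 4), so quadratic reciprocity gives (53|175) = (175|53). Reduce: 175 ≡ 16 (mod 53). Now have (16|53).
Factor out 2: 16 = 2^4. Since 53 ≡ 5 (mod 8), (2|53) = -1, and (2|53)^4 = +1. Now have (1|53).
(1|53) = 1. Collecting the sign factors: 1.
The Legendre symbol is 1, so x^2 ≡ -4953 (mod 7753) has solution.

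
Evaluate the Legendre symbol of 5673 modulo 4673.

-1

(5673|4673)
  = (1000|4673)    [5673 ≡ 1000 mod 4673]
  = (125|4673)    [4673 ≡ 1 mod 8 ⇒ (2|4673)^3 = +1]
  = (4673|125)    [QR: 125 ≡ 1 mod 4, sign kept]
  = (48|125)    [4673 ≡ 48 mod 125]
  = (3|125)    [125 ≡ 5 mod 8 ⇒ (2|125)^4 = +1]
  = (125|3)    [QR: 125 ≡ 1 mod 4, sign kept]
  = (2|3)    [125 ≡ 2 mod 3]
  = -(1|3)    [3 ≡ 3 mod 8 ⇒ (2|3) = -1]
  = -1    [(1|3) = 1]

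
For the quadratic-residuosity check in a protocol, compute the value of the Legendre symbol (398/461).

Factor out 2: 398 = 2·199. Since 461 ≡ 5 (mod 8), (2/461) = -1. Now have -(199/461).
461 ≡ 1 (mod 4), so quadratic reciprocity gives (199/461) = (461/199). Reduce: 461 ≡ 63 (mod 199). Now have -(63/199).
Both 63 ≡ 3 and 199 ≡ 3 (mod 4), so reciprocity gives (63/199) = -(199/63). Reduce: 199 ≡ 10 (mod 63). Now have (10/63).
Factor out 2: 10 = 2·5. Since 63 ≡ 7 (mod 8), (2/63) = +1. Now have (5/63).
5 ≡ 1 (mod 4), so quadratic reciprocity gives (5/63) = (63/5). Reduce: 63 ≡ 3 (mod 5). Now have (3/5).
5 ≡ 1 (mod 4), so quadratic reciprocity gives (3/5) = (5/3). Reduce: 5 ≡ 2 (mod 3). Now have (2/3).
Factor out 2: 2 = 2. Since 3 ≡ 3 (mod 8), (2/3) = -1. Now have -(1/3).
(1/3) = 1. Collecting the sign factors: -1.

-1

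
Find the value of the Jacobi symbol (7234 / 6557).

-1

(7234 / 6557)
  = (677 / 6557)    [7234 ≡ 677 mod 6557]
  = (6557 / 677)    [QR: 677 ≡ 1 mod 4, sign kept]
  = (464 / 677)    [6557 ≡ 464 mod 677]
  = (29 / 677)    [677 ≡ 5 mod 8 ⇒ (2 / 677)^4 = +1]
  = (677 / 29)    [QR: 29 ≡ 1 mod 4, sign kept]
  = (10 / 29)    [677 ≡ 10 mod 29]
  = -(5 / 29)    [29 ≡ 5 mod 8 ⇒ (2 / 29) = -1]
  = -(29 / 5)    [QR: 5 ≡ 1 mod 4, sign kept]
  = -(4 / 5)    [29 ≡ 4 mod 5]
  = -(1 / 5)    [5 ≡ 5 mod 8 ⇒ (2 / 5)^2 = +1]
  = -1    [(1 / 5) = 1]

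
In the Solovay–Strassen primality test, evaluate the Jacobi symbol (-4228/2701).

Reduce the numerator: -4228 ≡ 1174 (mod 2701), so (-4228/2701) = (1174/2701).
Factor out 2: 1174 = 2·587. Since 2701 ≡ 5 (mod 8), (2/2701) = -1. Now have -(587/2701).
2701 ≡ 1 (mod 4), so quadratic reciprocity gives (587/2701) = (2701/587). Reduce: 2701 ≡ 353 (mod 587). Now have -(353/587).
353 ≡ 1 (mod 4), so quadratic reciprocity gives (353/587) = (587/353). Reduce: 587 ≡ 234 (mod 353). Now have -(234/353).
Factor out 2: 234 = 2·117. Since 353 ≡ 1 (mod 8), (2/353) = +1. Now have -(117/353).
117 ≡ 1 (mod 4), so quadratic reciprocity gives (117/353) = (353/117). Reduce: 353 ≡ 2 (mod 117). Now have -(2/117).
Factor out 2: 2 = 2. Since 117 ≡ 5 (mod 8), (2/117) = -1. Now have (1/117).
(1/117) = 1. Collecting the sign factors: 1.

1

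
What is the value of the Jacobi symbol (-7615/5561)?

Pull out -1: (-7615/5561) = (-1/5561)·(7615/5561). Since 5561 ≡ 1 (mod 4), (-1/5561) = +1. Now have (7615/5561).
Reduce the numerator: 7615 ≡ 2054 (mod 5561), so (7615/5561) = (2054/5561).
Factor out 2: 2054 = 2·1027. Since 5561 ≡ 1 (mod 8), (2/5561) = +1. Now have (1027/5561).
5561 ≡ 1 (mod 4), so quadratic reciprocity gives (1027/5561) = (5561/1027). Reduce: 5561 ≡ 426 (mod 1027). Now have (426/1027).
Factor out 2: 426 = 2·213. Since 1027 ≡ 3 (mod 8), (2/1027) = -1. Now have -(213/1027).
213 ≡ 1 (mod 4), so quadratic reciprocity gives (213/1027) = (1027/213). Reduce: 1027 ≡ 175 (mod 213). Now have -(175/213).
213 ≡ 1 (mod 4), so quadratic reciprocity gives (175/213) = (213/175). Reduce: 213 ≡ 38 (mod 175). Now have -(38/175).
Factor out 2: 38 = 2·19. Since 175 ≡ 7 (mod 8), (2/175) = +1. Now have -(19/175).
Both 19 ≡ 3 and 175 ≡ 3 (mod 4), so reciprocity gives (19/175) = -(175/19). Reduce: 175 ≡ 4 (mod 19). Now have (4/19).
Factor out 2: 4 = 2^2. Since 19 ≡ 3 (mod 8), (2/19) = -1, and (2/19)^2 = +1. Now have (1/19).
(1/19) = 1. Collecting the sign factors: 1.

1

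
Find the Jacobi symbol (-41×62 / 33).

By multiplicativity, (-41·62 / 33) = (-41 / 33)·(62 / 33).
First factor (-41 / 33):
(-41 / 33)
  = (25 / 33)    [-41 ≡ 25 mod 33]
  = (33 / 25)    [QR: 25 ≡ 1 mod 4, sign kept]
  = (8 / 25)    [33 ≡ 8 mod 25]
  = (1 / 25)    [25 ≡ 1 mod 8 ⇒ (2 / 25)^3 = +1]
  = 1    [(1 / 25) = 1]
Second factor (62 / 33):
(62 / 33)
  = (29 / 33)    [62 ≡ 29 mod 33]
  = (33 / 29)    [QR: 29 ≡ 1 mod 4, sign kept]
  = (4 / 29)    [33 ≡ 4 mod 29]
  = (1 / 29)    [29 ≡ 5 mod 8 ⇒ (2 / 29)^2 = +1]
  = 1    [(1 / 29) = 1]
Product: (1)·(1) = 1.

1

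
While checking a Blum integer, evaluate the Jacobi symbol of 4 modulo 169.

1

(4/169)
  = (1/169)    [169 ≡ 1 mod 8 ⇒ (2/169)^2 = +1]
  = 1    [(1/169) = 1]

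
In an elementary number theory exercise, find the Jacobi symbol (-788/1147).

1

(-788/1147)
  = (359/1147)    [-788 ≡ 359 mod 1147]
  = -(1147/359)    [QR: both ≡ 3 mod 4, sign flips]
  = -(70/359)    [1147 ≡ 70 mod 359]
  = -(35/359)    [359 ≡ 7 mod 8 ⇒ (2/359) = +1]
  = (359/35)    [QR: both ≡ 3 mod 4, sign flips]
  = (9/35)    [359 ≡ 9 mod 35]
  = (35/9)    [QR: 9 ≡ 1 mod 4, sign kept]
  = (8/9)    [35 ≡ 8 mod 9]
  = (1/9)    [9 ≡ 1 mod 8 ⇒ (2/9)^3 = +1]
  = 1    [(1/9) = 1]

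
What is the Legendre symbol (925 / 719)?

(925 / 719)
  = (206 / 719)    [925 ≡ 206 mod 719]
  = (103 / 719)    [719 ≡ 7 mod 8 ⇒ (2 / 719) = +1]
  = -(719 / 103)    [QR: both ≡ 3 mod 4, sign flips]
  = -(101 / 103)    [719 ≡ 101 mod 103]
  = -(103 / 101)    [QR: 101 ≡ 1 mod 4, sign kept]
  = -(2 / 101)    [103 ≡ 2 mod 101]
  = (1 / 101)    [101 ≡ 5 mod 8 ⇒ (2 / 101) = -1]
  = 1    [(1 / 101) = 1]

1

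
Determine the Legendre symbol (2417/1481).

Reduce the numerator: 2417 ≡ 936 (mod 1481), so (2417/1481) = (936/1481).
Factor out 2: 936 = 2^3·117. Since 1481 ≡ 1 (mod 8), (2/1481) = +1, and (2/1481)^3 = +1. Now have (117/1481).
117 ≡ 1 (mod 4), so quadratic reciprocity gives (117/1481) = (1481/117). Reduce: 1481 ≡ 77 (mod 117). Now have (77/117).
77 ≡ 1 (mod 4), so quadratic reciprocity gives (77/117) = (117/77). Reduce: 117 ≡ 40 (mod 77). Now have (40/77).
Factor out 2: 40 = 2^3·5. Since 77 ≡ 5 (mod 8), (2/77) = -1, and (2/77)^3 = -1. Now have -(5/77).
5 ≡ 1 (mod 4), so quadratic reciprocity gives (5/77) = (77/5). Reduce: 77 ≡ 2 (mod 5). Now have -(2/5).
Factor out 2: 2 = 2. Since 5 ≡ 5 (mod 8), (2/5) = -1. Now have (1/5).
(1/5) = 1. Collecting the sign factors: 1.

1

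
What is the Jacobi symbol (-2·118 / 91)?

By multiplicativity, (-2·118 / 91) = (-2 / 91)·(118 / 91).
First factor (-2 / 91):
(-2 / 91)
  = (89 / 91)    [-2 ≡ 89 mod 91]
  = (91 / 89)    [QR: 89 ≡ 1 mod 4, sign kept]
  = (2 / 89)    [91 ≡ 2 mod 89]
  = (1 / 89)    [89 ≡ 1 mod 8 ⇒ (2 / 89) = +1]
  = 1    [(1 / 89) = 1]
Second factor (118 / 91):
(118 / 91)
  = (27 / 91)    [118 ≡ 27 mod 91]
  = -(91 / 27)    [QR: both ≡ 3 mod 4, sign flips]
  = -(10 / 27)    [91 ≡ 10 mod 27]
  = (5 / 27)    [27 ≡ 3 mod 8 ⇒ (2 / 27) = -1]
  = (27 / 5)    [QR: 5 ≡ 1 mod 4, sign kept]
  = (2 / 5)    [27 ≡ 2 mod 5]
  = -(1 / 5)    [5 ≡ 5 mod 8 ⇒ (2 / 5) = -1]
  = -1    [(1 / 5) = 1]
Product: (1)·(-1) = -1.

-1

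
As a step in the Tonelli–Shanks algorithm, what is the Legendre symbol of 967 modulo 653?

-1

(967/653)
  = (314/653)    [967 ≡ 314 mod 653]
  = -(157/653)    [653 ≡ 5 mod 8 ⇒ (2/653) = -1]
  = -(653/157)    [QR: 157 ≡ 1 mod 4, sign kept]
  = -(25/157)    [653 ≡ 25 mod 157]
  = -(157/25)    [QR: 25 ≡ 1 mod 4, sign kept]
  = -(7/25)    [157 ≡ 7 mod 25]
  = -(25/7)    [QR: 25 ≡ 1 mod 4, sign kept]
  = -(4/7)    [25 ≡ 4 mod 7]
  = -(1/7)    [7 ≡ 7 mod 8 ⇒ (2/7)^2 = +1]
  = -1    [(1/7) = 1]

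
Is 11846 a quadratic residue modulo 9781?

(11846/9781)
  = (2065/9781)    [11846 ≡ 2065 mod 9781]
  = (9781/2065)    [QR: 2065 ≡ 1 mod 4, sign kept]
  = (1521/2065)    [9781 ≡ 1521 mod 2065]
  = (2065/1521)    [QR: 1521 ≡ 1 mod 4, sign kept]
  = (544/1521)    [2065 ≡ 544 mod 1521]
  = (17/1521)    [1521 ≡ 1 mod 8 ⇒ (2/1521)^5 = +1]
  = (1521/17)    [QR: 17 ≡ 1 mod 4, sign kept]
  = (8/17)    [1521 ≡ 8 mod 17]
  = (1/17)    [17 ≡ 1 mod 8 ⇒ (2/17)^3 = +1]
  = 1    [(1/17) = 1]
The Legendre symbol is 1, so x^2 ≡ 11846 (mod 9781) has solution.

yes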